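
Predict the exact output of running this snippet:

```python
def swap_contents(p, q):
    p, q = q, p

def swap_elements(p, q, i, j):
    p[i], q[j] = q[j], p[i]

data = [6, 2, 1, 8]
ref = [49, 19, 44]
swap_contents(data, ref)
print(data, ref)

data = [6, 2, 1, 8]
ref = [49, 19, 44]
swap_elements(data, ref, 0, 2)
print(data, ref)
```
[6, 2, 1, 8] [49, 19, 44]
[44, 2, 1, 8] [49, 19, 6]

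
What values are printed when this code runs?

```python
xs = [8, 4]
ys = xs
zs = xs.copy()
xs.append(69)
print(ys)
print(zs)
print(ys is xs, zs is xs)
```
[8, 4, 69]
[8, 4]
True False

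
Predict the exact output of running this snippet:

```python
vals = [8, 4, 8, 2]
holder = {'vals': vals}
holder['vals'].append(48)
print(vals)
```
[8, 4, 8, 2, 48]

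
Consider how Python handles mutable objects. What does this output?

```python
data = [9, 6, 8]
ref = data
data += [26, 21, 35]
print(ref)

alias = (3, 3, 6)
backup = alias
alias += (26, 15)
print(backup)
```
[9, 6, 8, 26, 21, 35]
(3, 3, 6)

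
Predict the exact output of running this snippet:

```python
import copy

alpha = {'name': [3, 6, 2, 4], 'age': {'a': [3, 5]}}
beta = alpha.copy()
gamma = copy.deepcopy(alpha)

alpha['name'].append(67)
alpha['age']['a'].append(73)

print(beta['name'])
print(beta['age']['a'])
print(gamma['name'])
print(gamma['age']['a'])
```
[3, 6, 2, 4, 67]
[3, 5, 73]
[3, 6, 2, 4]
[3, 5]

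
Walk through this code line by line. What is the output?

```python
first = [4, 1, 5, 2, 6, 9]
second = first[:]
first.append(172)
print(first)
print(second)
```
[4, 1, 5, 2, 6, 9, 172]
[4, 1, 5, 2, 6, 9]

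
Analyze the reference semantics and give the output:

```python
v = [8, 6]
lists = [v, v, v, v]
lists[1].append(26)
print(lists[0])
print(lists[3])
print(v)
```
[8, 6, 26]
[8, 6, 26]
[8, 6, 26]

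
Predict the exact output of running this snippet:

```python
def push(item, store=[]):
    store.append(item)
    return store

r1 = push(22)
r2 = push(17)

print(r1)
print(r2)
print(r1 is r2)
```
[22, 17]
[22, 17]
True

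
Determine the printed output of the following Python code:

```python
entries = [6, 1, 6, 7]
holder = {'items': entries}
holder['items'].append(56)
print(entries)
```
[6, 1, 6, 7, 56]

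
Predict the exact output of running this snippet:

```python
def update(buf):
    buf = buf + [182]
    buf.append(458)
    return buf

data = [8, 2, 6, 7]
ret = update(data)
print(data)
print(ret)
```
[8, 2, 6, 7]
[8, 2, 6, 7, 182, 458]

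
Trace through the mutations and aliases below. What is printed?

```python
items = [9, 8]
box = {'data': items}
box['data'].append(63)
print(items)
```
[9, 8, 63]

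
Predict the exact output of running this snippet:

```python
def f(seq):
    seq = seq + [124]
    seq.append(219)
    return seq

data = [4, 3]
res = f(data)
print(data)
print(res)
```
[4, 3]
[4, 3, 124, 219]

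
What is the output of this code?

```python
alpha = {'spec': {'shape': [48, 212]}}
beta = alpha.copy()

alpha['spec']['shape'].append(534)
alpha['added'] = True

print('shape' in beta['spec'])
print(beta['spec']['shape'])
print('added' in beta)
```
True
[48, 212, 534]
False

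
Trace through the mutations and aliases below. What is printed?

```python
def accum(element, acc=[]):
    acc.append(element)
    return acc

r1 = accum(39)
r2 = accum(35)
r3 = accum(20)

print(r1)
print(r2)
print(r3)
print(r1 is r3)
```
[39, 35, 20]
[39, 35, 20]
[39, 35, 20]
True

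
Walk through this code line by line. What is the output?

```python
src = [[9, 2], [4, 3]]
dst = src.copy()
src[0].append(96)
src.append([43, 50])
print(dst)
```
[[9, 2, 96], [4, 3]]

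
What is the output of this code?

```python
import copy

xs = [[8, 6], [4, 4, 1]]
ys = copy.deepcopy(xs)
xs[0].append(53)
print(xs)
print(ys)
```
[[8, 6, 53], [4, 4, 1]]
[[8, 6], [4, 4, 1]]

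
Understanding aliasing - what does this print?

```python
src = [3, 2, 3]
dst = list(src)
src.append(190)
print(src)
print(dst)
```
[3, 2, 3, 190]
[3, 2, 3]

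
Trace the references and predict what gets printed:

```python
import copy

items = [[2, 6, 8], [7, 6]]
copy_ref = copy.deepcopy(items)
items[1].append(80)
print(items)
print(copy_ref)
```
[[2, 6, 8], [7, 6, 80]]
[[2, 6, 8], [7, 6]]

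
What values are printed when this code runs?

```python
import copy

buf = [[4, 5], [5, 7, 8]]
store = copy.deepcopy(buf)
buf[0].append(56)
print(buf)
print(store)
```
[[4, 5, 56], [5, 7, 8]]
[[4, 5], [5, 7, 8]]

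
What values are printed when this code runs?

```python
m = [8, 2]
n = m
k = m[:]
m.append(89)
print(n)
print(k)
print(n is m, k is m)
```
[8, 2, 89]
[8, 2]
True False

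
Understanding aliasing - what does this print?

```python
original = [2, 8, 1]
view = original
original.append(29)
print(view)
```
[2, 8, 1, 29]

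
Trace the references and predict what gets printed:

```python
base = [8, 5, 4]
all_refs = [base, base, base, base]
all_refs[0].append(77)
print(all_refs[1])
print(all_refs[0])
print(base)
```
[8, 5, 4, 77]
[8, 5, 4, 77]
[8, 5, 4, 77]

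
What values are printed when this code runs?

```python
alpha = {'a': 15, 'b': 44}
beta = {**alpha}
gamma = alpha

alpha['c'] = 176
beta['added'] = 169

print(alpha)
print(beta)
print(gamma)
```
{'a': 15, 'b': 44, 'c': 176}
{'a': 15, 'b': 44, 'added': 169}
{'a': 15, 'b': 44, 'c': 176}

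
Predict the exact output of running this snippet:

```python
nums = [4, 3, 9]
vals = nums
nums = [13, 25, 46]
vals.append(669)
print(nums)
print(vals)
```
[13, 25, 46]
[4, 3, 9, 669]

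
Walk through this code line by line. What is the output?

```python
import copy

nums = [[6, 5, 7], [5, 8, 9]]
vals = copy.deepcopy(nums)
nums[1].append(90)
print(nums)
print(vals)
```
[[6, 5, 7], [5, 8, 9, 90]]
[[6, 5, 7], [5, 8, 9]]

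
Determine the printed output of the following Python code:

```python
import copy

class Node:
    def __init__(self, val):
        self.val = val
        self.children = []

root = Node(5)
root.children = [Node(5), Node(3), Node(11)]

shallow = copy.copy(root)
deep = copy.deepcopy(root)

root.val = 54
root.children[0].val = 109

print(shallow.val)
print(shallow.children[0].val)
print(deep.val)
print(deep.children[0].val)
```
5
109
5
5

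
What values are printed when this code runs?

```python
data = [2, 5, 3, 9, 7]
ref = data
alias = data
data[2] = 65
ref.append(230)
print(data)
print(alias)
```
[2, 5, 65, 9, 7, 230]
[2, 5, 65, 9, 7, 230]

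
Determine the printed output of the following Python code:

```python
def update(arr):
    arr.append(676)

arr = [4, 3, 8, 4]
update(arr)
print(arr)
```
[4, 3, 8, 4, 676]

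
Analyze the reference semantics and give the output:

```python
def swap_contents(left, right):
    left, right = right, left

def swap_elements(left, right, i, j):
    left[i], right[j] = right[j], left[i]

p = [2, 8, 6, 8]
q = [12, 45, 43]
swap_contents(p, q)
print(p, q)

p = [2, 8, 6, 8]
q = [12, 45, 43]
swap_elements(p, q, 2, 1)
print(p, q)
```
[2, 8, 6, 8] [12, 45, 43]
[2, 8, 45, 8] [12, 6, 43]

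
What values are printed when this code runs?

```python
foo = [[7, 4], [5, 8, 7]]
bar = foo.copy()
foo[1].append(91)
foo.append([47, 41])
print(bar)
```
[[7, 4], [5, 8, 7, 91]]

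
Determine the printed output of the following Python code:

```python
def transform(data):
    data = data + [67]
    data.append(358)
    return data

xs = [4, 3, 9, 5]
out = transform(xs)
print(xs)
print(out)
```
[4, 3, 9, 5]
[4, 3, 9, 5, 67, 358]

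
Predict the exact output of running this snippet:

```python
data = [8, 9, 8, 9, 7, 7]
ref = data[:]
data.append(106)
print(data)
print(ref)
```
[8, 9, 8, 9, 7, 7, 106]
[8, 9, 8, 9, 7, 7]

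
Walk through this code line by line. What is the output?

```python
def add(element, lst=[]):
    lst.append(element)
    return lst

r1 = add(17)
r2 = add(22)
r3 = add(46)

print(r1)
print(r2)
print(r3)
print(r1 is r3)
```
[17, 22, 46]
[17, 22, 46]
[17, 22, 46]
True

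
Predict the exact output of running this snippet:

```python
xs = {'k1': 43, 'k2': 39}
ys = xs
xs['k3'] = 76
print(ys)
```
{'k1': 43, 'k2': 39, 'k3': 76}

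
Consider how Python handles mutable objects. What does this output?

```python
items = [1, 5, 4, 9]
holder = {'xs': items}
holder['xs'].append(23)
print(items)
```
[1, 5, 4, 9, 23]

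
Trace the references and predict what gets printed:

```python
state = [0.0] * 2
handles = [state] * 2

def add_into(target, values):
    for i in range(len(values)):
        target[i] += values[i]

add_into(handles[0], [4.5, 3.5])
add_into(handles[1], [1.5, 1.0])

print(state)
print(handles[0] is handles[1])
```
[6.0, 4.5]
True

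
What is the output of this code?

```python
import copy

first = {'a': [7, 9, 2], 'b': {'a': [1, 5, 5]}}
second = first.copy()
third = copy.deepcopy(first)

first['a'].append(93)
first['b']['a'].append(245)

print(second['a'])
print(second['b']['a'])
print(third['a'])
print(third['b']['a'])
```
[7, 9, 2, 93]
[1, 5, 5, 245]
[7, 9, 2]
[1, 5, 5]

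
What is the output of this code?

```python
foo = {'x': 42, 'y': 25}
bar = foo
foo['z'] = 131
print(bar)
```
{'x': 42, 'y': 25, 'z': 131}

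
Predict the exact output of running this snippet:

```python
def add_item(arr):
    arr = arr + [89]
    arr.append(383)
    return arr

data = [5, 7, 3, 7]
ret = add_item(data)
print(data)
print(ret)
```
[5, 7, 3, 7]
[5, 7, 3, 7, 89, 383]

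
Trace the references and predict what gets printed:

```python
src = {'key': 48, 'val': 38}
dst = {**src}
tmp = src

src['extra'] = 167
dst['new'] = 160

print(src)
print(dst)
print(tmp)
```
{'key': 48, 'val': 38, 'extra': 167}
{'key': 48, 'val': 38, 'new': 160}
{'key': 48, 'val': 38, 'extra': 167}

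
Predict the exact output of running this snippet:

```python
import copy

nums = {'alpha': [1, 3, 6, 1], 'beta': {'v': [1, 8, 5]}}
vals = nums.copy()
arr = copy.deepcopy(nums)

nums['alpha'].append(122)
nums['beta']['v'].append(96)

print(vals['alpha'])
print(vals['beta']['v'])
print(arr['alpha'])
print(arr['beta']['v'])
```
[1, 3, 6, 1, 122]
[1, 8, 5, 96]
[1, 3, 6, 1]
[1, 8, 5]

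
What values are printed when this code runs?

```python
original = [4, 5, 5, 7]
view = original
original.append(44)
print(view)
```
[4, 5, 5, 7, 44]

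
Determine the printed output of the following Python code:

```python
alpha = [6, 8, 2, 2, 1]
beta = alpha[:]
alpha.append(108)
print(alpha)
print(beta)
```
[6, 8, 2, 2, 1, 108]
[6, 8, 2, 2, 1]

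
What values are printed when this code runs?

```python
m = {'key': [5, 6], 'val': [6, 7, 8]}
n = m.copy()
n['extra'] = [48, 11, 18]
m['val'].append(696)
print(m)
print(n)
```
{'key': [5, 6], 'val': [6, 7, 8, 696]}
{'key': [5, 6], 'val': [6, 7, 8, 696], 'extra': [48, 11, 18]}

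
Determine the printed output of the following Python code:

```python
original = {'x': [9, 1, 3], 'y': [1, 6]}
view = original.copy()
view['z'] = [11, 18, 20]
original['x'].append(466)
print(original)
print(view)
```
{'x': [9, 1, 3, 466], 'y': [1, 6]}
{'x': [9, 1, 3, 466], 'y': [1, 6], 'z': [11, 18, 20]}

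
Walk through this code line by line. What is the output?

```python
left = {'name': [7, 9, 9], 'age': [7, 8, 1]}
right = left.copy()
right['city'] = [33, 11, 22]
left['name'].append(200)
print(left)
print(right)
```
{'name': [7, 9, 9, 200], 'age': [7, 8, 1]}
{'name': [7, 9, 9, 200], 'age': [7, 8, 1], 'city': [33, 11, 22]}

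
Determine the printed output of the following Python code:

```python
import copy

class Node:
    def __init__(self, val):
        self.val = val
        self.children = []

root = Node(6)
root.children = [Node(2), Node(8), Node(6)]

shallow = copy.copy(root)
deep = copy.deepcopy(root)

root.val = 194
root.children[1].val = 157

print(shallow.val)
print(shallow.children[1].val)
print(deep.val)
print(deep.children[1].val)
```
6
157
6
8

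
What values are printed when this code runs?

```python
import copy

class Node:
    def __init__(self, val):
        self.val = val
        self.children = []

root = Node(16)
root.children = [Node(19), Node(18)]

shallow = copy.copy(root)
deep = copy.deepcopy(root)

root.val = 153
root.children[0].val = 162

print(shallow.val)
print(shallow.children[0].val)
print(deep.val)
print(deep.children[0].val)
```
16
162
16
19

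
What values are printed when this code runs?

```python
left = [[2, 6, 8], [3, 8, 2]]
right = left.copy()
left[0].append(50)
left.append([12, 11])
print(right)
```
[[2, 6, 8, 50], [3, 8, 2]]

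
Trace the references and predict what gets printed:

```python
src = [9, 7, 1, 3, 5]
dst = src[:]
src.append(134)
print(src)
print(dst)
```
[9, 7, 1, 3, 5, 134]
[9, 7, 1, 3, 5]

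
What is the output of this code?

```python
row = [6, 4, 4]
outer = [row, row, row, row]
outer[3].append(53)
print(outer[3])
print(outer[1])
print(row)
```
[6, 4, 4, 53]
[6, 4, 4, 53]
[6, 4, 4, 53]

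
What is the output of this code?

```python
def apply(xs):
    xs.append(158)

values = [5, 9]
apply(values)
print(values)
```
[5, 9, 158]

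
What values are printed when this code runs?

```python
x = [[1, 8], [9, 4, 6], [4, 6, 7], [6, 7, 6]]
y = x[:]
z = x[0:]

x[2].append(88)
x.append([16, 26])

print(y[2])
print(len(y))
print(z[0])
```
[4, 6, 7, 88]
4
[1, 8]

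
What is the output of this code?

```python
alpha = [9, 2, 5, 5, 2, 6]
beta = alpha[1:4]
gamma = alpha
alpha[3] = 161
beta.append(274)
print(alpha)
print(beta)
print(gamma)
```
[9, 2, 5, 161, 2, 6]
[2, 5, 5, 274]
[9, 2, 5, 161, 2, 6]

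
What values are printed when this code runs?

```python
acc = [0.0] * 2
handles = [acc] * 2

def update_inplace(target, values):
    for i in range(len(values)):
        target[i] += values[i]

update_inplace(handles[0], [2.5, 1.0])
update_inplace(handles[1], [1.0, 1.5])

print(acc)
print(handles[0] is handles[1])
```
[3.5, 2.5]
True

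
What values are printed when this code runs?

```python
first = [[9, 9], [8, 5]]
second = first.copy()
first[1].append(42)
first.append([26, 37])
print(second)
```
[[9, 9], [8, 5, 42]]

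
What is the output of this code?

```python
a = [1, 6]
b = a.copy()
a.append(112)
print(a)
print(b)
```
[1, 6, 112]
[1, 6]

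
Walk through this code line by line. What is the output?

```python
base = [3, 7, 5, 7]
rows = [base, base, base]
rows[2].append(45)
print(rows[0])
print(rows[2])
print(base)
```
[3, 7, 5, 7, 45]
[3, 7, 5, 7, 45]
[3, 7, 5, 7, 45]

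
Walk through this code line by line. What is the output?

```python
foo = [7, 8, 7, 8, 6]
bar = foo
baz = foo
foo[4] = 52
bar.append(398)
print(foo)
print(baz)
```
[7, 8, 7, 8, 52, 398]
[7, 8, 7, 8, 52, 398]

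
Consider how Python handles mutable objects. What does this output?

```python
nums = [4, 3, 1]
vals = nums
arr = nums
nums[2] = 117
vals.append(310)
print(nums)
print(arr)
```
[4, 3, 117, 310]
[4, 3, 117, 310]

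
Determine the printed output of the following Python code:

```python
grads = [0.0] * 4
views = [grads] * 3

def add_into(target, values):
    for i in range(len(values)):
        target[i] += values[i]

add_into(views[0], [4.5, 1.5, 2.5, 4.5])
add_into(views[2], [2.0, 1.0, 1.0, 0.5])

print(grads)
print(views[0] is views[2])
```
[6.5, 2.5, 3.5, 5.0]
True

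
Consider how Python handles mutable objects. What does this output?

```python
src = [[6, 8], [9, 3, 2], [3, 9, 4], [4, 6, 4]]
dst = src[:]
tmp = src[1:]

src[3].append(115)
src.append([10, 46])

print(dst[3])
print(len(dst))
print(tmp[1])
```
[4, 6, 4, 115]
4
[3, 9, 4]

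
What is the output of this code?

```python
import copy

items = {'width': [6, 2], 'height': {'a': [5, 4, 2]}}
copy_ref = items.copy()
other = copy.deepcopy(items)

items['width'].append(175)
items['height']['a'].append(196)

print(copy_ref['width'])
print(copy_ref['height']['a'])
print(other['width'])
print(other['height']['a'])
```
[6, 2, 175]
[5, 4, 2, 196]
[6, 2]
[5, 4, 2]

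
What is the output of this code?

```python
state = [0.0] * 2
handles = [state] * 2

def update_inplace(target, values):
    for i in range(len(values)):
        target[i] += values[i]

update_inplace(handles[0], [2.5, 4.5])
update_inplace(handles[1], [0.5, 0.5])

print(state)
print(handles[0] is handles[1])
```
[3.0, 5.0]
True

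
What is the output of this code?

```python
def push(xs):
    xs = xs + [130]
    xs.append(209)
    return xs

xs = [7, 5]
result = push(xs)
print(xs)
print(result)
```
[7, 5]
[7, 5, 130, 209]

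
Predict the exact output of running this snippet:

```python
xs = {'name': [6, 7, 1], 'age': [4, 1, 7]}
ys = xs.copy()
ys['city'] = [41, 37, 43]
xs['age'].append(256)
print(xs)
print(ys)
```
{'name': [6, 7, 1], 'age': [4, 1, 7, 256]}
{'name': [6, 7, 1], 'age': [4, 1, 7, 256], 'city': [41, 37, 43]}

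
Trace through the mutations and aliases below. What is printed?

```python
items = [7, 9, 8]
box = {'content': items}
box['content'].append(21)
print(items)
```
[7, 9, 8, 21]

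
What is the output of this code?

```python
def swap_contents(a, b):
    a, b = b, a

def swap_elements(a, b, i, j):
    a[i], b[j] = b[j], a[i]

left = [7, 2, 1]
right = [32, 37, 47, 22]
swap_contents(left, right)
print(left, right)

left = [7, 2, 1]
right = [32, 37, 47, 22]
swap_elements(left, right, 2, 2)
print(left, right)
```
[7, 2, 1] [32, 37, 47, 22]
[7, 2, 47] [32, 37, 1, 22]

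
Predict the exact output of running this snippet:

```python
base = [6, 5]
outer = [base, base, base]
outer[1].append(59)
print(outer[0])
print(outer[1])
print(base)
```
[6, 5, 59]
[6, 5, 59]
[6, 5, 59]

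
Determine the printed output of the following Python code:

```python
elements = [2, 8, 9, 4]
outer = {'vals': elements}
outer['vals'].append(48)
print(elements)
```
[2, 8, 9, 4, 48]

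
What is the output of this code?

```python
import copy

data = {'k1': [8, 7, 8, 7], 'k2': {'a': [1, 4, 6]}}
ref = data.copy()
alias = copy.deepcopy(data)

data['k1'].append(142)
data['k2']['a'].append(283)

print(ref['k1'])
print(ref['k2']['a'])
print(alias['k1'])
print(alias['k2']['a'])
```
[8, 7, 8, 7, 142]
[1, 4, 6, 283]
[8, 7, 8, 7]
[1, 4, 6]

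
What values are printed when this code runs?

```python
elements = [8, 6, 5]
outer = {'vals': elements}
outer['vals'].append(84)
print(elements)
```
[8, 6, 5, 84]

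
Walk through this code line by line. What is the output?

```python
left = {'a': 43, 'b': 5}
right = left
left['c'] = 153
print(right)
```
{'a': 43, 'b': 5, 'c': 153}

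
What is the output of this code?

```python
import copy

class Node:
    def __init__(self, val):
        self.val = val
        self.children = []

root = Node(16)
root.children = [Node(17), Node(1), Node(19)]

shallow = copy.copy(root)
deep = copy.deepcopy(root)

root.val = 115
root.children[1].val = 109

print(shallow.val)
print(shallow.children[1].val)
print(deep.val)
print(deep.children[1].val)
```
16
109
16
1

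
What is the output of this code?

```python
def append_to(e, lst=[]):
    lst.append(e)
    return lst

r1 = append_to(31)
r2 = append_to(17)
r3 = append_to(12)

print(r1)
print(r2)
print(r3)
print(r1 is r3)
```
[31, 17, 12]
[31, 17, 12]
[31, 17, 12]
True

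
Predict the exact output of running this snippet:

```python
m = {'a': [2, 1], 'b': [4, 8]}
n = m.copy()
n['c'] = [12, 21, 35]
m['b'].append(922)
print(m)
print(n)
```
{'a': [2, 1], 'b': [4, 8, 922]}
{'a': [2, 1], 'b': [4, 8, 922], 'c': [12, 21, 35]}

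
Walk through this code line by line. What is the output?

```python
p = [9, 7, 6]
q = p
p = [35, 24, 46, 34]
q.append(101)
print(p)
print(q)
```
[35, 24, 46, 34]
[9, 7, 6, 101]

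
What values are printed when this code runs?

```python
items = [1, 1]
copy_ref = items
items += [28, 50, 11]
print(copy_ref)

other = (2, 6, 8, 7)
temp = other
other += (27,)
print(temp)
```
[1, 1, 28, 50, 11]
(2, 6, 8, 7)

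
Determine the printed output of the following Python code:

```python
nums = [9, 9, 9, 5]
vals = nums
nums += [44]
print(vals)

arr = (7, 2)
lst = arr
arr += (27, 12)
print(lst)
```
[9, 9, 9, 5, 44]
(7, 2)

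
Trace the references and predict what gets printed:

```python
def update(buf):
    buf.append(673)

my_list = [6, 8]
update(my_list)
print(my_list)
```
[6, 8, 673]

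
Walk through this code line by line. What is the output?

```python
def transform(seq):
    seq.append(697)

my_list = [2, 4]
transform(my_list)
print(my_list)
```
[2, 4, 697]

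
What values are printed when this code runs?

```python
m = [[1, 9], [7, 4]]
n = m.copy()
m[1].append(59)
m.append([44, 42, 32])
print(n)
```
[[1, 9], [7, 4, 59]]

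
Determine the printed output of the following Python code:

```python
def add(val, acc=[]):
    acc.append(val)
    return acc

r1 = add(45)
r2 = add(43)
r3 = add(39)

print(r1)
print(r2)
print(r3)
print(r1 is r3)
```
[45, 43, 39]
[45, 43, 39]
[45, 43, 39]
True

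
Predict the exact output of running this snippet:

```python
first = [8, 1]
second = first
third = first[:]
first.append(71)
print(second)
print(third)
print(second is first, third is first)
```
[8, 1, 71]
[8, 1]
True False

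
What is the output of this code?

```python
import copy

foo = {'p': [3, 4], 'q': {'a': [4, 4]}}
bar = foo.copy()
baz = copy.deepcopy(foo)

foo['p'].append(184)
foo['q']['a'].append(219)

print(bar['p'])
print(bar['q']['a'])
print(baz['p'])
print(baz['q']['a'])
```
[3, 4, 184]
[4, 4, 219]
[3, 4]
[4, 4]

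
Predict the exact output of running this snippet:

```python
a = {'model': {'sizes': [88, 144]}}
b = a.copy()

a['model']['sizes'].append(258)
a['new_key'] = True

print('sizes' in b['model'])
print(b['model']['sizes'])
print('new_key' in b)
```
True
[88, 144, 258]
False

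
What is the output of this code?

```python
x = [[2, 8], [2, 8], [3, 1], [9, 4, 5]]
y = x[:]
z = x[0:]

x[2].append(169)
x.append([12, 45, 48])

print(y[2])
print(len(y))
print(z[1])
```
[3, 1, 169]
4
[2, 8]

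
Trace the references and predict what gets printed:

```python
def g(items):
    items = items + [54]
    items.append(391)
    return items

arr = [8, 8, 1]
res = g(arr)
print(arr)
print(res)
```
[8, 8, 1]
[8, 8, 1, 54, 391]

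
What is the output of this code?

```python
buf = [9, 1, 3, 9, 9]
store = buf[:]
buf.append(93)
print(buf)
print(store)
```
[9, 1, 3, 9, 9, 93]
[9, 1, 3, 9, 9]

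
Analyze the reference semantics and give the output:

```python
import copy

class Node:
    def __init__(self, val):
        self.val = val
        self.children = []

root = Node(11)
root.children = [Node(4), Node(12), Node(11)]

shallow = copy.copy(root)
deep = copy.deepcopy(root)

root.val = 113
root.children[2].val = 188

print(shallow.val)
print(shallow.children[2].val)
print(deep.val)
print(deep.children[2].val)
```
11
188
11
11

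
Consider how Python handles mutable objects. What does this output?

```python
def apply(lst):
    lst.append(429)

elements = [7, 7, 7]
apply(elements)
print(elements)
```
[7, 7, 7, 429]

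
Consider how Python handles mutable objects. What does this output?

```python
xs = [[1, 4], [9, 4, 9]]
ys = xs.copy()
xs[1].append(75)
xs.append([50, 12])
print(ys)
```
[[1, 4], [9, 4, 9, 75]]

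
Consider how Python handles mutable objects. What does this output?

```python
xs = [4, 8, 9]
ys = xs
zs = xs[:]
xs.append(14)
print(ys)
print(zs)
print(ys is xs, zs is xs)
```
[4, 8, 9, 14]
[4, 8, 9]
True False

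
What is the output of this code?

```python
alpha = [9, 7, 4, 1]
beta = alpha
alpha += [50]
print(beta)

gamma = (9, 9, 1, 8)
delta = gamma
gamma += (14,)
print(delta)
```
[9, 7, 4, 1, 50]
(9, 9, 1, 8)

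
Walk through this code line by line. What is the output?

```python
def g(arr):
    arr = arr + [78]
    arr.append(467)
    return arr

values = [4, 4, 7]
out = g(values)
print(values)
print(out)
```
[4, 4, 7]
[4, 4, 7, 78, 467]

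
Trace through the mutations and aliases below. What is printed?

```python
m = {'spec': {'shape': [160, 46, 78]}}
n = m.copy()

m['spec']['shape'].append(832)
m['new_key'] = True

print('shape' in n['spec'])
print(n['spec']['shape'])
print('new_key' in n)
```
True
[160, 46, 78, 832]
False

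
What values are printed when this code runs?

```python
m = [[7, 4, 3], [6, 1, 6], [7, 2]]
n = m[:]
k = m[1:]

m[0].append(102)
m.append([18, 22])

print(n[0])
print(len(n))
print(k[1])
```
[7, 4, 3, 102]
3
[7, 2]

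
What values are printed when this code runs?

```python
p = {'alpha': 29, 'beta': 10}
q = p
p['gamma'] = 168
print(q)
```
{'alpha': 29, 'beta': 10, 'gamma': 168}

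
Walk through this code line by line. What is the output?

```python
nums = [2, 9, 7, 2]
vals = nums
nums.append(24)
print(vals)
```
[2, 9, 7, 2, 24]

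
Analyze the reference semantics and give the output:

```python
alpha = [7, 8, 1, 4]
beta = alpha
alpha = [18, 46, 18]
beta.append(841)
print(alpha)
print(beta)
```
[18, 46, 18]
[7, 8, 1, 4, 841]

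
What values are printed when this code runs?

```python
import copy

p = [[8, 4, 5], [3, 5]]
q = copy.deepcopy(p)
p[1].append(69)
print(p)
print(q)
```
[[8, 4, 5], [3, 5, 69]]
[[8, 4, 5], [3, 5]]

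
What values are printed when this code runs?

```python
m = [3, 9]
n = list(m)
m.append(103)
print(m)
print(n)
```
[3, 9, 103]
[3, 9]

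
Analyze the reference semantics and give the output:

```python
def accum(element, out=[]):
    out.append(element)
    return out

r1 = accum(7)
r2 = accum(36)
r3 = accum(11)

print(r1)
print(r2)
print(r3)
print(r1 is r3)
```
[7, 36, 11]
[7, 36, 11]
[7, 36, 11]
True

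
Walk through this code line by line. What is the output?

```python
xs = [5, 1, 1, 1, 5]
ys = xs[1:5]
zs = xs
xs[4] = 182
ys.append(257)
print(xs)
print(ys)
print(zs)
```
[5, 1, 1, 1, 182]
[1, 1, 1, 5, 257]
[5, 1, 1, 1, 182]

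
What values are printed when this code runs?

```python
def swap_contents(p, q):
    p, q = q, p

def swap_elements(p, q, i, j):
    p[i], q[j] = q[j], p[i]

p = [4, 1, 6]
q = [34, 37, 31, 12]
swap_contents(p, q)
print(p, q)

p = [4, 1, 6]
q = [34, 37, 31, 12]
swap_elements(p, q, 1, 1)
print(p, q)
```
[4, 1, 6] [34, 37, 31, 12]
[4, 37, 6] [34, 1, 31, 12]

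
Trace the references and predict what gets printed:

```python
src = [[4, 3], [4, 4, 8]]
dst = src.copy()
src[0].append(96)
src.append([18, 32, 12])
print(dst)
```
[[4, 3, 96], [4, 4, 8]]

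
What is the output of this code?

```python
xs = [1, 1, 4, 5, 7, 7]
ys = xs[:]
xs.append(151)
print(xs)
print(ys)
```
[1, 1, 4, 5, 7, 7, 151]
[1, 1, 4, 5, 7, 7]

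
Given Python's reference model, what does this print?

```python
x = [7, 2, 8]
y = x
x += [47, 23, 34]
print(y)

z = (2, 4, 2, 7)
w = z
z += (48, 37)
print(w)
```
[7, 2, 8, 47, 23, 34]
(2, 4, 2, 7)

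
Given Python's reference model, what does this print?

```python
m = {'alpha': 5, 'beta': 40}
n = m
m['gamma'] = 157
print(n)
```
{'alpha': 5, 'beta': 40, 'gamma': 157}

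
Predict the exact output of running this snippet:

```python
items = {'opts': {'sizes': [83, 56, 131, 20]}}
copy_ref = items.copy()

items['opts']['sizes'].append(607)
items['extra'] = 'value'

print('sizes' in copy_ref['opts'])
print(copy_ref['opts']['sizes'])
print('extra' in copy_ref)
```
True
[83, 56, 131, 20, 607]
False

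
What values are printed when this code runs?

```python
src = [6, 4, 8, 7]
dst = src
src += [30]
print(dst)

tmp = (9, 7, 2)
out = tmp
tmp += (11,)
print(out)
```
[6, 4, 8, 7, 30]
(9, 7, 2)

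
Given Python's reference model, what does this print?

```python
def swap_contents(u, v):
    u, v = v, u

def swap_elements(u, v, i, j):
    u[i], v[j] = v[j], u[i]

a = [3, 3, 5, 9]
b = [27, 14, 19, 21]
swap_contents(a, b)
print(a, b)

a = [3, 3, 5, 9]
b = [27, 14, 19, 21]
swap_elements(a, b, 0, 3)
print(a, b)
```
[3, 3, 5, 9] [27, 14, 19, 21]
[21, 3, 5, 9] [27, 14, 19, 3]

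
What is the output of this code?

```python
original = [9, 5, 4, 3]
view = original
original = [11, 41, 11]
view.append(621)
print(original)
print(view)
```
[11, 41, 11]
[9, 5, 4, 3, 621]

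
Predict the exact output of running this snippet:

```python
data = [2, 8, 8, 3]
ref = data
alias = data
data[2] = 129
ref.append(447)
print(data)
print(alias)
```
[2, 8, 129, 3, 447]
[2, 8, 129, 3, 447]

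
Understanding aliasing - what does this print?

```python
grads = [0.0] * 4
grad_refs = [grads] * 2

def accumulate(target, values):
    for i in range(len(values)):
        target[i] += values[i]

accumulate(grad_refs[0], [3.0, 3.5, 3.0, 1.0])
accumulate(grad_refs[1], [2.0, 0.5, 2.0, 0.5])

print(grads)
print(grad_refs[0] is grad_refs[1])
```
[5.0, 4.0, 5.0, 1.5]
True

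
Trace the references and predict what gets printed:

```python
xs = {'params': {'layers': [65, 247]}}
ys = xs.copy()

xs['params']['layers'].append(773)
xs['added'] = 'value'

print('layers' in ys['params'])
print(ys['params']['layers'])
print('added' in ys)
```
True
[65, 247, 773]
False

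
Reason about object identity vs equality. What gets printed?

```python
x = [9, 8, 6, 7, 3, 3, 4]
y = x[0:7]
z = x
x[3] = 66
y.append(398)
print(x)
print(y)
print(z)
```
[9, 8, 6, 66, 3, 3, 4]
[9, 8, 6, 7, 3, 3, 4, 398]
[9, 8, 6, 66, 3, 3, 4]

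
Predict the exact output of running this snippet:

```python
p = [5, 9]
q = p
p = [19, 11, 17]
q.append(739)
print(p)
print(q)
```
[19, 11, 17]
[5, 9, 739]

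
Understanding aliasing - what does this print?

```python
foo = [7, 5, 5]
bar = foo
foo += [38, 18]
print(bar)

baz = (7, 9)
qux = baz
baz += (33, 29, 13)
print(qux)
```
[7, 5, 5, 38, 18]
(7, 9)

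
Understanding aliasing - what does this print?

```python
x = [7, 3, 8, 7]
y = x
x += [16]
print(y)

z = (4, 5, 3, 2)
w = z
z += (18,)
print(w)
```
[7, 3, 8, 7, 16]
(4, 5, 3, 2)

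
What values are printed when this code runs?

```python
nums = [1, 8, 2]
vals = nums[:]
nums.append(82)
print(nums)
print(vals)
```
[1, 8, 2, 82]
[1, 8, 2]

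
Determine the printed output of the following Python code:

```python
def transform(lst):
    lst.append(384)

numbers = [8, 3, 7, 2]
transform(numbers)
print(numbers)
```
[8, 3, 7, 2, 384]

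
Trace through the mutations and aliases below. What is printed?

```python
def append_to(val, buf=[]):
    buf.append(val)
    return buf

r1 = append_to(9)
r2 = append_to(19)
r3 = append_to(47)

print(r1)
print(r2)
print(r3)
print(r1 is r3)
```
[9, 19, 47]
[9, 19, 47]
[9, 19, 47]
True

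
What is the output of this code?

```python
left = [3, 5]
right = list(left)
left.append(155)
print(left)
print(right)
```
[3, 5, 155]
[3, 5]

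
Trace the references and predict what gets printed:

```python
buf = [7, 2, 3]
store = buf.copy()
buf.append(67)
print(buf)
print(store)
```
[7, 2, 3, 67]
[7, 2, 3]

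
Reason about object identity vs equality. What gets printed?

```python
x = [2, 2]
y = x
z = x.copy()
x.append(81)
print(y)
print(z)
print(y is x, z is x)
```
[2, 2, 81]
[2, 2]
True False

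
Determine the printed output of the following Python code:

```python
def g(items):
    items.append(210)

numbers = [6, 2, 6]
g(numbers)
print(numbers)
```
[6, 2, 6, 210]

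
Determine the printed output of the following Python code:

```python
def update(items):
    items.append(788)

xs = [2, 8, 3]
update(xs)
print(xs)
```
[2, 8, 3, 788]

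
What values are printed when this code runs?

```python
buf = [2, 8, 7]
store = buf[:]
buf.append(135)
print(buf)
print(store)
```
[2, 8, 7, 135]
[2, 8, 7]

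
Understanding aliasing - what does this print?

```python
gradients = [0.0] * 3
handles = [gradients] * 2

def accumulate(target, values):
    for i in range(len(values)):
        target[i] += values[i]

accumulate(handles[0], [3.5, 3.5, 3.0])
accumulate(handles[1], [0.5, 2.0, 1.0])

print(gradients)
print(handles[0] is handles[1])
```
[4.0, 5.5, 4.0]
True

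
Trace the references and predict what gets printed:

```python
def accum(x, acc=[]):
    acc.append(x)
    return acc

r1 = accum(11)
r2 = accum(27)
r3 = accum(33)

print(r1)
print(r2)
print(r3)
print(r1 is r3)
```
[11, 27, 33]
[11, 27, 33]
[11, 27, 33]
True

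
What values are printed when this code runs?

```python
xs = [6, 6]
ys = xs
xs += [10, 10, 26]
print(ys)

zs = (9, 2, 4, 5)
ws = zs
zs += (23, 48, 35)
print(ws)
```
[6, 6, 10, 10, 26]
(9, 2, 4, 5)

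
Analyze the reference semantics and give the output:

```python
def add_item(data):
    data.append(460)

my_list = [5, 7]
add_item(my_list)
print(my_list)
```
[5, 7, 460]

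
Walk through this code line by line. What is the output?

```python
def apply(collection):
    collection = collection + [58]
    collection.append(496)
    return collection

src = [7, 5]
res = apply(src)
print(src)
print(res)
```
[7, 5]
[7, 5, 58, 496]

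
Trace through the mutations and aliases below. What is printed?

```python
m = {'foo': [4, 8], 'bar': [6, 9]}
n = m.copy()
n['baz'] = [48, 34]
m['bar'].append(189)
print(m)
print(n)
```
{'foo': [4, 8], 'bar': [6, 9, 189]}
{'foo': [4, 8], 'bar': [6, 9, 189], 'baz': [48, 34]}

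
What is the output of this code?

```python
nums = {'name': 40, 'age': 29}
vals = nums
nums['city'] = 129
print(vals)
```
{'name': 40, 'age': 29, 'city': 129}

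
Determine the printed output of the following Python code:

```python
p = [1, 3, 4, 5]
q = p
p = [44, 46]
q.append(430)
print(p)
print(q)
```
[44, 46]
[1, 3, 4, 5, 430]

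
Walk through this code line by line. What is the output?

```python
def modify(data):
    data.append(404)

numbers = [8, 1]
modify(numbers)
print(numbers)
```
[8, 1, 404]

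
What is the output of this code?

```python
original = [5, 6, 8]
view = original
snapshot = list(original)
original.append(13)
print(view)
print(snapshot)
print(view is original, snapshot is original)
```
[5, 6, 8, 13]
[5, 6, 8]
True False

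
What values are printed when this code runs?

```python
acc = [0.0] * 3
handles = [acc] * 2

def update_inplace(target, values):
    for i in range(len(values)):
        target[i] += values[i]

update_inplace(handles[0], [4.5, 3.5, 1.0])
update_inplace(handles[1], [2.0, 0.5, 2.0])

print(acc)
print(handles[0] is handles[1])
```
[6.5, 4.0, 3.0]
True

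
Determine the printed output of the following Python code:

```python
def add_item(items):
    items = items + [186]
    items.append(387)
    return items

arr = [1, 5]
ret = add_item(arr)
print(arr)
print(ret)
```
[1, 5]
[1, 5, 186, 387]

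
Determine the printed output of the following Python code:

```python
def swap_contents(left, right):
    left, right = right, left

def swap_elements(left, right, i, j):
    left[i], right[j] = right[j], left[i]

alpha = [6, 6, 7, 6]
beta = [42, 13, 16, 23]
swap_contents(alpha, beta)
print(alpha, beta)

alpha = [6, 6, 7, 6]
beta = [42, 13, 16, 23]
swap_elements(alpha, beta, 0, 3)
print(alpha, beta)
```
[6, 6, 7, 6] [42, 13, 16, 23]
[23, 6, 7, 6] [42, 13, 16, 6]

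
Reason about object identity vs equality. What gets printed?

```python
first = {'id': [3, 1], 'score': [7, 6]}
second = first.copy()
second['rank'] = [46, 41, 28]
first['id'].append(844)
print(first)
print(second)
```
{'id': [3, 1, 844], 'score': [7, 6]}
{'id': [3, 1, 844], 'score': [7, 6], 'rank': [46, 41, 28]}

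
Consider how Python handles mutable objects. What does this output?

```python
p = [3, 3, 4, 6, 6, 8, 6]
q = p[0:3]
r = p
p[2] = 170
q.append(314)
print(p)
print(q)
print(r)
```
[3, 3, 170, 6, 6, 8, 6]
[3, 3, 4, 314]
[3, 3, 170, 6, 6, 8, 6]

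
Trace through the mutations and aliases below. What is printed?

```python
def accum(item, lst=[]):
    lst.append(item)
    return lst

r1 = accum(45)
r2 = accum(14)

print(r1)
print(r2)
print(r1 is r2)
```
[45, 14]
[45, 14]
True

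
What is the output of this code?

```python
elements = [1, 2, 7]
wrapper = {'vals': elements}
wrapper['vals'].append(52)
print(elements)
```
[1, 2, 7, 52]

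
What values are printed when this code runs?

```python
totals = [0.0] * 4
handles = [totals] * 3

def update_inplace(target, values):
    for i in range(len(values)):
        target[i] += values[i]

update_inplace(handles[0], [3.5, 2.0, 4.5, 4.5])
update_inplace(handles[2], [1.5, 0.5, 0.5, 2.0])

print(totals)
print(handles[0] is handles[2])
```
[5.0, 2.5, 5.0, 6.5]
True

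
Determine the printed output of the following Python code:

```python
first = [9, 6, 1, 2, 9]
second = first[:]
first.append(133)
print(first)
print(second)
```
[9, 6, 1, 2, 9, 133]
[9, 6, 1, 2, 9]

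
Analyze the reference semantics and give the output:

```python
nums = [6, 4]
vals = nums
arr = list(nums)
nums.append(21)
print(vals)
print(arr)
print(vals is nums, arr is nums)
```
[6, 4, 21]
[6, 4]
True False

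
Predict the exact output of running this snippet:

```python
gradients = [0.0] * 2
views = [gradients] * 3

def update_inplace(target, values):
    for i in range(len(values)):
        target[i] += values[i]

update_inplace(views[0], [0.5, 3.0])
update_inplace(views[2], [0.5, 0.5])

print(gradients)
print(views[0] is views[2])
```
[1.0, 3.5]
True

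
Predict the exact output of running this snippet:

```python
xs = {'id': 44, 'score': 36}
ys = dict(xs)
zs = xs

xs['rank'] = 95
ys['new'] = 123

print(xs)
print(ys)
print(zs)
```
{'id': 44, 'score': 36, 'rank': 95}
{'id': 44, 'score': 36, 'new': 123}
{'id': 44, 'score': 36, 'rank': 95}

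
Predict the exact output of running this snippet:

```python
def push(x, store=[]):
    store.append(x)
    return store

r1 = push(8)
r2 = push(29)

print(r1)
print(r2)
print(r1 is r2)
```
[8, 29]
[8, 29]
True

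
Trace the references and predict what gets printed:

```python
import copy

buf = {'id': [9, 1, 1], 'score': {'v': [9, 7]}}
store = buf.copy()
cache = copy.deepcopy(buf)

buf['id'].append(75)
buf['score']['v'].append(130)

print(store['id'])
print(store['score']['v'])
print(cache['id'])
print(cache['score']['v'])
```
[9, 1, 1, 75]
[9, 7, 130]
[9, 1, 1]
[9, 7]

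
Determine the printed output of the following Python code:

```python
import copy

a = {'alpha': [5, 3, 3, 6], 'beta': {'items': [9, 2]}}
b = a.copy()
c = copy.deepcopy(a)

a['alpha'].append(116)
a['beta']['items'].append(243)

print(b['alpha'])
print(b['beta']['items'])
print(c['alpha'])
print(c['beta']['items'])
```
[5, 3, 3, 6, 116]
[9, 2, 243]
[5, 3, 3, 6]
[9, 2]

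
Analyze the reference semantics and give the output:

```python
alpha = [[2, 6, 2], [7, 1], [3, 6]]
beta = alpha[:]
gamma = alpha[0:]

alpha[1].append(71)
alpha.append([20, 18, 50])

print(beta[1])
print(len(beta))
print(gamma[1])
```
[7, 1, 71]
3
[7, 1, 71]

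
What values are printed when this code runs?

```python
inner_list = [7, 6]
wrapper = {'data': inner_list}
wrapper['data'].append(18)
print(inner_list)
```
[7, 6, 18]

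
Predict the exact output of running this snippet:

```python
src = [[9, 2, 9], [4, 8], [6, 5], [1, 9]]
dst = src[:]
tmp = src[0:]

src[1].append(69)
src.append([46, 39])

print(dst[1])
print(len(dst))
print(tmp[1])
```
[4, 8, 69]
4
[4, 8, 69]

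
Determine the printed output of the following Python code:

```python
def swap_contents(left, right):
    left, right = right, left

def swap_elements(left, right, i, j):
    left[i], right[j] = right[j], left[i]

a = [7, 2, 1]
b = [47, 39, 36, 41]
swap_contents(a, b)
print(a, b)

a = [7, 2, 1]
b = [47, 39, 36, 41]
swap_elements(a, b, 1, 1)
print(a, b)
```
[7, 2, 1] [47, 39, 36, 41]
[7, 39, 1] [47, 2, 36, 41]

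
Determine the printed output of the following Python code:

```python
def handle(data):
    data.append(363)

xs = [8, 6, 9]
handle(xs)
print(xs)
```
[8, 6, 9, 363]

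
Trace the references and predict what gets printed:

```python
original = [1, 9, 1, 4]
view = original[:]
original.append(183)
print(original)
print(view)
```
[1, 9, 1, 4, 183]
[1, 9, 1, 4]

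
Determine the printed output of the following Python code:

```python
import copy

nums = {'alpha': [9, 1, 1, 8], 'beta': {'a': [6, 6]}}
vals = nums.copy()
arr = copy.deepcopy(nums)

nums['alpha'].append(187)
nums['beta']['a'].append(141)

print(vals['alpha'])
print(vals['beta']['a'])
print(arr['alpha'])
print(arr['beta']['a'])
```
[9, 1, 1, 8, 187]
[6, 6, 141]
[9, 1, 1, 8]
[6, 6]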